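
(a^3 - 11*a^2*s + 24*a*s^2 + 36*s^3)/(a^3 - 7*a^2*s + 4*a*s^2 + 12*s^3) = (-a + 6*s)/(-a + 2*s)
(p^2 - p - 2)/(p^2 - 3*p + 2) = (p + 1)/(p - 1)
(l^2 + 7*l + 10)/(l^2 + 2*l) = (l + 5)/l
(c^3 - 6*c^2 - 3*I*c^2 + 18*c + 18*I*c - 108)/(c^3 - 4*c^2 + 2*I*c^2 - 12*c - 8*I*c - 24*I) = (c^2 - 3*I*c + 18)/(c^2 + 2*c*(1 + I) + 4*I)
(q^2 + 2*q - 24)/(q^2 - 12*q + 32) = (q + 6)/(q - 8)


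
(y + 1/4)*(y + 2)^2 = y^3 + 17*y^2/4 + 5*y + 1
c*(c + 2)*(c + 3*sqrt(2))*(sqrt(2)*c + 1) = sqrt(2)*c^4 + 2*sqrt(2)*c^3 + 7*c^3 + 3*sqrt(2)*c^2 + 14*c^2 + 6*sqrt(2)*c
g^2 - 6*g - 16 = (g - 8)*(g + 2)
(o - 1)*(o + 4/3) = o^2 + o/3 - 4/3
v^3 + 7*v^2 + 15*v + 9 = (v + 1)*(v + 3)^2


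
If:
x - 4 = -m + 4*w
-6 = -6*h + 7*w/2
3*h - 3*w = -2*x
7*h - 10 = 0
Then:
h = 10/7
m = 391/49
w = 36/49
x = -51/49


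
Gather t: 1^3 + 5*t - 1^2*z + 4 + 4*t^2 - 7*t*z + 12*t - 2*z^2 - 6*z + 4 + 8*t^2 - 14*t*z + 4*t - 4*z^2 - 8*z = 12*t^2 + t*(21 - 21*z) - 6*z^2 - 15*z + 9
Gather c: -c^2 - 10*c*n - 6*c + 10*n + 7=-c^2 + c*(-10*n - 6) + 10*n + 7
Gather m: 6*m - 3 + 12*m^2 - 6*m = 12*m^2 - 3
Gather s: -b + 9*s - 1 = -b + 9*s - 1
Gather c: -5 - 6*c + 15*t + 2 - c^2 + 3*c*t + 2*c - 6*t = -c^2 + c*(3*t - 4) + 9*t - 3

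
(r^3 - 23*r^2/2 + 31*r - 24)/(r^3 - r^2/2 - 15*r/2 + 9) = (r - 8)/(r + 3)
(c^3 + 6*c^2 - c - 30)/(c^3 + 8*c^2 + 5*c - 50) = (c + 3)/(c + 5)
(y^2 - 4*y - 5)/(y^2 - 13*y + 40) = (y + 1)/(y - 8)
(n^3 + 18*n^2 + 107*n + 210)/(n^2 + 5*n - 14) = (n^2 + 11*n + 30)/(n - 2)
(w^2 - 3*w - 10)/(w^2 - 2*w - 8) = (w - 5)/(w - 4)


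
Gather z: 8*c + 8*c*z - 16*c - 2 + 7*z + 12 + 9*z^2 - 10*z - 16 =-8*c + 9*z^2 + z*(8*c - 3) - 6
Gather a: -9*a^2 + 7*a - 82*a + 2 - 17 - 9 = -9*a^2 - 75*a - 24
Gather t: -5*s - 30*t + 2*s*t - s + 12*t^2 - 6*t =-6*s + 12*t^2 + t*(2*s - 36)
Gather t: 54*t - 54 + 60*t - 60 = 114*t - 114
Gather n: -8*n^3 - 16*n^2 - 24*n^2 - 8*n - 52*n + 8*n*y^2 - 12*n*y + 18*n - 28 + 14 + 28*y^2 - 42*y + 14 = -8*n^3 - 40*n^2 + n*(8*y^2 - 12*y - 42) + 28*y^2 - 42*y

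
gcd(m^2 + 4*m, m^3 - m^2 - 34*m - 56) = m + 4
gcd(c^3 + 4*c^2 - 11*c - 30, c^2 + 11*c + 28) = 1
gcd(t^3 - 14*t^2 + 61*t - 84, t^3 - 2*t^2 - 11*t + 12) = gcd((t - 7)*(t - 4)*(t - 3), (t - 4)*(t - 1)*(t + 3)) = t - 4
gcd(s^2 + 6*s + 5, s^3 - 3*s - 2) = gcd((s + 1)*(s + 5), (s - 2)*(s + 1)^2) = s + 1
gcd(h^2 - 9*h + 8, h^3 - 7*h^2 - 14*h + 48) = h - 8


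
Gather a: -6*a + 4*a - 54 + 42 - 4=-2*a - 16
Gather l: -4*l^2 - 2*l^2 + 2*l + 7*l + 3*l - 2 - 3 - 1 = -6*l^2 + 12*l - 6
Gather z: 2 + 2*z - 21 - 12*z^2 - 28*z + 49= -12*z^2 - 26*z + 30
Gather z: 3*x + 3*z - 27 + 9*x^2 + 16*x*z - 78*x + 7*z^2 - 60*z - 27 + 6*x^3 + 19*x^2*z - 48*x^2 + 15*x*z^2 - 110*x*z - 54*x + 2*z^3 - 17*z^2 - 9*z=6*x^3 - 39*x^2 - 129*x + 2*z^3 + z^2*(15*x - 10) + z*(19*x^2 - 94*x - 66) - 54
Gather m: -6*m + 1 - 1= -6*m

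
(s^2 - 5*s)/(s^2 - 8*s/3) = 3*(s - 5)/(3*s - 8)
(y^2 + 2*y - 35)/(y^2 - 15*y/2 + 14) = 2*(y^2 + 2*y - 35)/(2*y^2 - 15*y + 28)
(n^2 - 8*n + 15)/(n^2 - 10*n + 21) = (n - 5)/(n - 7)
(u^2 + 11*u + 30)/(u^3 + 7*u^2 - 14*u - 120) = 1/(u - 4)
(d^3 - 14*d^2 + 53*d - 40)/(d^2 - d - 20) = (d^2 - 9*d + 8)/(d + 4)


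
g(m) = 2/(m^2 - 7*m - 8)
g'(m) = 2*(7 - 2*m)/(m^2 - 7*m - 8)^2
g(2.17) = -0.11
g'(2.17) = 0.02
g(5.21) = -0.12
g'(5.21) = -0.02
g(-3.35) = 0.07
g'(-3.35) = 0.04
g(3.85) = -0.10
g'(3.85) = -0.00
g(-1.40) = 0.53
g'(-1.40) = 1.39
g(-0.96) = -5.58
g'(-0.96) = 138.89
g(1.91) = -0.11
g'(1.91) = 0.02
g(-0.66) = -0.68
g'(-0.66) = 1.92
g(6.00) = -0.14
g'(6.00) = -0.05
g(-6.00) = 0.03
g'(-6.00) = 0.01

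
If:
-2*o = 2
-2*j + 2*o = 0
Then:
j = -1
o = -1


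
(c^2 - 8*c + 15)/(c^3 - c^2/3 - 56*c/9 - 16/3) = 9*(c - 5)/(9*c^2 + 24*c + 16)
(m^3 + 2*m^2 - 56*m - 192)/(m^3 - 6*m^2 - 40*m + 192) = (m + 4)/(m - 4)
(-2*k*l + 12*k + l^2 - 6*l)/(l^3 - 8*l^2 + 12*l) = (-2*k + l)/(l*(l - 2))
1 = 1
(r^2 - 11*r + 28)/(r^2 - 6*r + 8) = (r - 7)/(r - 2)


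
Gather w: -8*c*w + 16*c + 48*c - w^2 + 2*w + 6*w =64*c - w^2 + w*(8 - 8*c)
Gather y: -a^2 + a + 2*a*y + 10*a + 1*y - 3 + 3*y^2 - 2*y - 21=-a^2 + 11*a + 3*y^2 + y*(2*a - 1) - 24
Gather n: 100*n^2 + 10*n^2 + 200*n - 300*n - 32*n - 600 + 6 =110*n^2 - 132*n - 594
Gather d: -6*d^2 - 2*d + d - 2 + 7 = -6*d^2 - d + 5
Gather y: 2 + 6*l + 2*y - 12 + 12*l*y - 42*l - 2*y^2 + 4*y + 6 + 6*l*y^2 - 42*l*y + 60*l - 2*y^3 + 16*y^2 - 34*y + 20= 24*l - 2*y^3 + y^2*(6*l + 14) + y*(-30*l - 28) + 16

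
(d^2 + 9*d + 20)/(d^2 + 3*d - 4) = (d + 5)/(d - 1)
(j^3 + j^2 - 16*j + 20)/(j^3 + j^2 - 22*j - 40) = (j^3 + j^2 - 16*j + 20)/(j^3 + j^2 - 22*j - 40)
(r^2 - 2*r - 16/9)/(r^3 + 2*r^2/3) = (r - 8/3)/r^2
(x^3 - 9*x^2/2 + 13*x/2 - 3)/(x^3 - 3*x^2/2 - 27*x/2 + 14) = (2*x^2 - 7*x + 6)/(2*x^2 - x - 28)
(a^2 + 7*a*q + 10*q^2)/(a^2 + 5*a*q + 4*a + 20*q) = (a + 2*q)/(a + 4)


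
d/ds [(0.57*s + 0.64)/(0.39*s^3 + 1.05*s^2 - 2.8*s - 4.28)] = (0.2223*s^3 + 0.5985*s^2 - 1.596*s - (0.57*s + 0.64)*(1.17*s^2 + 2.1*s - 2.8) - 2.4396)/(0.39*s^3 + 1.05*s^2 - 2.8*s - 4.28)^2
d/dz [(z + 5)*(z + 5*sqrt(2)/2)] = 2*z + 5*sqrt(2)/2 + 5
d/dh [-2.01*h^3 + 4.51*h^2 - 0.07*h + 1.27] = -6.03*h^2 + 9.02*h - 0.07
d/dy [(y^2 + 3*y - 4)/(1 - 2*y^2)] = (6*y^2 - 14*y + 3)/(4*y^4 - 4*y^2 + 1)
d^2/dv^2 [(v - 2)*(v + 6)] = 2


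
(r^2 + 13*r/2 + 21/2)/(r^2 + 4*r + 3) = (r + 7/2)/(r + 1)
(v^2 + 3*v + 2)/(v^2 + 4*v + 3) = (v + 2)/(v + 3)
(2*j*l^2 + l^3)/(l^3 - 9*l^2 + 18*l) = l*(2*j + l)/(l^2 - 9*l + 18)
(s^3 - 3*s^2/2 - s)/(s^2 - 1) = s*(2*s^2 - 3*s - 2)/(2*(s^2 - 1))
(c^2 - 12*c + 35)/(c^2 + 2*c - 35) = (c - 7)/(c + 7)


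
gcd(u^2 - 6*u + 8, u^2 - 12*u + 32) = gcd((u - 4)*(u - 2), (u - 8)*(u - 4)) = u - 4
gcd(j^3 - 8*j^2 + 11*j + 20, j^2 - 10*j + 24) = j - 4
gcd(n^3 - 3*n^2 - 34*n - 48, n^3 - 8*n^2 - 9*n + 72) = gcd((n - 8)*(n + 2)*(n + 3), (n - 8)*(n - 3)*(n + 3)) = n^2 - 5*n - 24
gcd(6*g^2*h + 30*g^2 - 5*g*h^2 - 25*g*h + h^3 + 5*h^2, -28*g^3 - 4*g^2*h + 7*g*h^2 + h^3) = 2*g - h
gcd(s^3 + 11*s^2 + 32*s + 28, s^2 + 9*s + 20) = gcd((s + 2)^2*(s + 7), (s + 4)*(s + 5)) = 1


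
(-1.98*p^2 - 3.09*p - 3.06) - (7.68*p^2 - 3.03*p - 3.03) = -9.66*p^2 - 0.0600000000000001*p - 0.0300000000000002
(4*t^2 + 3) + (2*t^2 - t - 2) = 6*t^2 - t + 1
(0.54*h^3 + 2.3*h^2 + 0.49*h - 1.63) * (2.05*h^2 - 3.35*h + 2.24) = 1.107*h^5 + 2.906*h^4 - 5.4909*h^3 + 0.169000000000001*h^2 + 6.5581*h - 3.6512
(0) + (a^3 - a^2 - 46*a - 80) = a^3 - a^2 - 46*a - 80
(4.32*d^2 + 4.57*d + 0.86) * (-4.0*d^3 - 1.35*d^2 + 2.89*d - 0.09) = -17.28*d^5 - 24.112*d^4 + 2.8753*d^3 + 11.6575*d^2 + 2.0741*d - 0.0774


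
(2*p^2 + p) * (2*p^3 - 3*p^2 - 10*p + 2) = 4*p^5 - 4*p^4 - 23*p^3 - 6*p^2 + 2*p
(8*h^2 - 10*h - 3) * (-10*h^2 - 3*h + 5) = -80*h^4 + 76*h^3 + 100*h^2 - 41*h - 15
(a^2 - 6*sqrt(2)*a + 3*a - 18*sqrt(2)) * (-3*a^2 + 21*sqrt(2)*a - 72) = -3*a^4 - 9*a^3 + 39*sqrt(2)*a^3 - 324*a^2 + 117*sqrt(2)*a^2 - 972*a + 432*sqrt(2)*a + 1296*sqrt(2)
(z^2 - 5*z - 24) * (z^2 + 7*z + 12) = z^4 + 2*z^3 - 47*z^2 - 228*z - 288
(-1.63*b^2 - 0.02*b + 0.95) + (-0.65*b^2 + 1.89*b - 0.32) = -2.28*b^2 + 1.87*b + 0.63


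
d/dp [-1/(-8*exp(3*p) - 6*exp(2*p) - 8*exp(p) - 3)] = (-24*exp(2*p) - 12*exp(p) - 8)*exp(p)/(8*exp(3*p) + 6*exp(2*p) + 8*exp(p) + 3)^2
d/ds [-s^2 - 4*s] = -2*s - 4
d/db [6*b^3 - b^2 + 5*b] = 18*b^2 - 2*b + 5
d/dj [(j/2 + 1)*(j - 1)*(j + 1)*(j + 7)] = 2*j^3 + 27*j^2/2 + 13*j - 9/2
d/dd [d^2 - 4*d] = 2*d - 4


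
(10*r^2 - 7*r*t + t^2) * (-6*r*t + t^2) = -60*r^3*t + 52*r^2*t^2 - 13*r*t^3 + t^4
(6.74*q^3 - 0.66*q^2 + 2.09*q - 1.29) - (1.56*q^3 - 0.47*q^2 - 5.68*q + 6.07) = 5.18*q^3 - 0.19*q^2 + 7.77*q - 7.36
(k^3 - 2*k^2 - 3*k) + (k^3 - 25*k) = 2*k^3 - 2*k^2 - 28*k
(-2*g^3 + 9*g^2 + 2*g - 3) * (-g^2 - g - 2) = 2*g^5 - 7*g^4 - 7*g^3 - 17*g^2 - g + 6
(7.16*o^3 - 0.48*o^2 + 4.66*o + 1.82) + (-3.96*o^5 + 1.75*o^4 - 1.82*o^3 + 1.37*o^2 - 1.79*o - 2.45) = -3.96*o^5 + 1.75*o^4 + 5.34*o^3 + 0.89*o^2 + 2.87*o - 0.63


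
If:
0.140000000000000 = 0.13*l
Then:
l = 1.08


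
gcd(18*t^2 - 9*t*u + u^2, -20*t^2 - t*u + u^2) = 1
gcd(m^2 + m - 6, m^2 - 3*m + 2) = m - 2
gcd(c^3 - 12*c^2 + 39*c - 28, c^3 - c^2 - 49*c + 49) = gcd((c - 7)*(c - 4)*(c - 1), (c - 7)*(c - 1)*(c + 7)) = c^2 - 8*c + 7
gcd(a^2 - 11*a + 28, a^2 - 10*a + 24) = a - 4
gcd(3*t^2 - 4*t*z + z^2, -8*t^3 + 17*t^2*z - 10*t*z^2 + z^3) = -t + z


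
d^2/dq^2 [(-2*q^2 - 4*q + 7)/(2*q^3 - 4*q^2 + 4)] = 2*(-q^6 - 6*q^5 + 33*q^4 - 50*q^3 + 54*q^2 - 45*q + 10)/(q^9 - 6*q^8 + 12*q^7 - 2*q^6 - 24*q^5 + 24*q^4 + 12*q^3 - 24*q^2 + 8)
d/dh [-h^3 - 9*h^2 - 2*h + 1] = -3*h^2 - 18*h - 2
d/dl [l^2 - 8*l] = 2*l - 8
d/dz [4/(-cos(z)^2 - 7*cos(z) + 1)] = -4*(2*cos(z) + 7)*sin(z)/(sin(z)^2 - 7*cos(z))^2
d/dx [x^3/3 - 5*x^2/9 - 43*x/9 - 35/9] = x^2 - 10*x/9 - 43/9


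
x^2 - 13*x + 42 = (x - 7)*(x - 6)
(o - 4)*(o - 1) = o^2 - 5*o + 4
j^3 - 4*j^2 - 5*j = j*(j - 5)*(j + 1)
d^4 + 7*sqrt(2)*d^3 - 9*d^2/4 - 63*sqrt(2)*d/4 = d*(d - 3/2)*(d + 3/2)*(d + 7*sqrt(2))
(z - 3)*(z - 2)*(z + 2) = z^3 - 3*z^2 - 4*z + 12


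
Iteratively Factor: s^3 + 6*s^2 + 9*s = (s + 3)*(s^2 + 3*s) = (s + 3)^2*(s)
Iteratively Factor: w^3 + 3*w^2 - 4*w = (w - 1)*(w^2 + 4*w) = w*(w - 1)*(w + 4)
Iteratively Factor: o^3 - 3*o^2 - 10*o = (o - 5)*(o^2 + 2*o) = (o - 5)*(o + 2)*(o)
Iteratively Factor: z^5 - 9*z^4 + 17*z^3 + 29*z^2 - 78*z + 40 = (z - 5)*(z^4 - 4*z^3 - 3*z^2 + 14*z - 8) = (z - 5)*(z - 1)*(z^3 - 3*z^2 - 6*z + 8) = (z - 5)*(z - 1)^2*(z^2 - 2*z - 8) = (z - 5)*(z - 4)*(z - 1)^2*(z + 2)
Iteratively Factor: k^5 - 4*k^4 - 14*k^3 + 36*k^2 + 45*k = (k - 5)*(k^4 + k^3 - 9*k^2 - 9*k) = (k - 5)*(k + 3)*(k^3 - 2*k^2 - 3*k) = (k - 5)*(k - 3)*(k + 3)*(k^2 + k) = (k - 5)*(k - 3)*(k + 1)*(k + 3)*(k)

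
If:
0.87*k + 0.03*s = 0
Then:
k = -0.0344827586206897*s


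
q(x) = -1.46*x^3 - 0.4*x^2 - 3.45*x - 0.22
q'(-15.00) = -976.95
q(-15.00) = 4889.03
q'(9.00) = -365.43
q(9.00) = -1128.01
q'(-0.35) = -3.71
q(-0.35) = 1.00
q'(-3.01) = -40.73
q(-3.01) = 46.36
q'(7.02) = -224.91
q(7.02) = -549.24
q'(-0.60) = -4.55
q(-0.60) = 2.02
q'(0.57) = -5.33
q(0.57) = -2.59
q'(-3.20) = -45.74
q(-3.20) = 54.57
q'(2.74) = -38.53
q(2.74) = -42.71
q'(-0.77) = -5.43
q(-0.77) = 2.87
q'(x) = -4.38*x^2 - 0.8*x - 3.45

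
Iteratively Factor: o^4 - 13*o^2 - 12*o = (o)*(o^3 - 13*o - 12) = o*(o - 4)*(o^2 + 4*o + 3) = o*(o - 4)*(o + 1)*(o + 3)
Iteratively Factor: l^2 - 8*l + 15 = (l - 5)*(l - 3)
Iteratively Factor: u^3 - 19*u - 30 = (u - 5)*(u^2 + 5*u + 6) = (u - 5)*(u + 2)*(u + 3)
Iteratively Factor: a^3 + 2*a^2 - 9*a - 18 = (a + 2)*(a^2 - 9) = (a + 2)*(a + 3)*(a - 3)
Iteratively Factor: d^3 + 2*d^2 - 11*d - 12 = (d - 3)*(d^2 + 5*d + 4) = (d - 3)*(d + 4)*(d + 1)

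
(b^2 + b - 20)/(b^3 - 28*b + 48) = (b + 5)/(b^2 + 4*b - 12)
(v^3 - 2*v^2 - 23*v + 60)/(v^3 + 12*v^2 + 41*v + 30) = (v^2 - 7*v + 12)/(v^2 + 7*v + 6)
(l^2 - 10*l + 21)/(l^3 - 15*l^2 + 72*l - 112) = (l - 3)/(l^2 - 8*l + 16)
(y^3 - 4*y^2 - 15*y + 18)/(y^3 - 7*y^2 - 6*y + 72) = (y - 1)/(y - 4)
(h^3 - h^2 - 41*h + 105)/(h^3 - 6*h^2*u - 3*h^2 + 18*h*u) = (-h^2 - 2*h + 35)/(h*(-h + 6*u))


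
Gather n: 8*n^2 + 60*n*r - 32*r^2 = 8*n^2 + 60*n*r - 32*r^2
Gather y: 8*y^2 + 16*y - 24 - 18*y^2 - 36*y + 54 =-10*y^2 - 20*y + 30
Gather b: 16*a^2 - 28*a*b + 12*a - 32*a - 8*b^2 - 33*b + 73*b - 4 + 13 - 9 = 16*a^2 - 20*a - 8*b^2 + b*(40 - 28*a)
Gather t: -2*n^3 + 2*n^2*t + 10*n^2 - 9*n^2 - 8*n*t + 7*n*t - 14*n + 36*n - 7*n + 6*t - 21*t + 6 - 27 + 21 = -2*n^3 + n^2 + 15*n + t*(2*n^2 - n - 15)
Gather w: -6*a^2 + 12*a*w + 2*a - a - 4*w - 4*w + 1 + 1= -6*a^2 + a + w*(12*a - 8) + 2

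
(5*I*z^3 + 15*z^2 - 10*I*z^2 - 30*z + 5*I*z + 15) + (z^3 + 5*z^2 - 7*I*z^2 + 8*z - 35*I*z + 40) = z^3 + 5*I*z^3 + 20*z^2 - 17*I*z^2 - 22*z - 30*I*z + 55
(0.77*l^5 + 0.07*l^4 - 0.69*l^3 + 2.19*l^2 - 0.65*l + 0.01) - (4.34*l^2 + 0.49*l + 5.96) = 0.77*l^5 + 0.07*l^4 - 0.69*l^3 - 2.15*l^2 - 1.14*l - 5.95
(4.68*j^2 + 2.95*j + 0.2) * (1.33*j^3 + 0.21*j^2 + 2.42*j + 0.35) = 6.2244*j^5 + 4.9063*j^4 + 12.2111*j^3 + 8.819*j^2 + 1.5165*j + 0.07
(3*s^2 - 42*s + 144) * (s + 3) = 3*s^3 - 33*s^2 + 18*s + 432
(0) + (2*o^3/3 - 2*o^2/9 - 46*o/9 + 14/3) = 2*o^3/3 - 2*o^2/9 - 46*o/9 + 14/3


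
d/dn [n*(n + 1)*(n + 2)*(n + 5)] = 4*n^3 + 24*n^2 + 34*n + 10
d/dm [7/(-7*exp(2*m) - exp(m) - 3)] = (98*exp(m) + 7)*exp(m)/(7*exp(2*m) + exp(m) + 3)^2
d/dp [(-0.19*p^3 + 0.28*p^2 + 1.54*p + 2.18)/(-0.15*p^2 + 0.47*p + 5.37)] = (0.0285*p^4 - 0.1786*p^3 - 2.6983*p^2 + 3.6612*p + 7.2452)/(0.0225*p^4 - 0.141*p^3 - 1.3901*p^2 + 5.0478*p + 28.8369)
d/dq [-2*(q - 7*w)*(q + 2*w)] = -4*q + 10*w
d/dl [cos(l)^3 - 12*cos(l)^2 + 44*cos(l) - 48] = (-3*cos(l)^2 + 24*cos(l) - 44)*sin(l)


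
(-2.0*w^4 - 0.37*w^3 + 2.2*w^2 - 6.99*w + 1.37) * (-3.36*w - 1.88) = 6.72*w^5 + 5.0032*w^4 - 6.6964*w^3 + 19.3504*w^2 + 8.538*w - 2.5756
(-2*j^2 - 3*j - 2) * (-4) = 8*j^2 + 12*j + 8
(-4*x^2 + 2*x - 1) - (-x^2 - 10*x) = -3*x^2 + 12*x - 1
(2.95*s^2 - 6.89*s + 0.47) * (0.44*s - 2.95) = 1.298*s^3 - 11.7341*s^2 + 20.5323*s - 1.3865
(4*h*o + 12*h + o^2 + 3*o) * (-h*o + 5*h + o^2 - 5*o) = -4*h^2*o^2 + 8*h^2*o + 60*h^2 + 3*h*o^3 - 6*h*o^2 - 45*h*o + o^4 - 2*o^3 - 15*o^2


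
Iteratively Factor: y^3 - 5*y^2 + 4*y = (y)*(y^2 - 5*y + 4) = y*(y - 4)*(y - 1)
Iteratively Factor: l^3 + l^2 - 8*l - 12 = (l + 2)*(l^2 - l - 6) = (l - 3)*(l + 2)*(l + 2)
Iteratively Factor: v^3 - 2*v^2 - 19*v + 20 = (v - 5)*(v^2 + 3*v - 4) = (v - 5)*(v - 1)*(v + 4)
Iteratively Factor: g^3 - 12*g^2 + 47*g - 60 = (g - 4)*(g^2 - 8*g + 15) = (g - 5)*(g - 4)*(g - 3)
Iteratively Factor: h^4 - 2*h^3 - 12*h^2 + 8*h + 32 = (h + 2)*(h^3 - 4*h^2 - 4*h + 16) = (h + 2)^2*(h^2 - 6*h + 8) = (h - 4)*(h + 2)^2*(h - 2)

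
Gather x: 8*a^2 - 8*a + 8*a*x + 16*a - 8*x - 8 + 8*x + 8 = 8*a^2 + 8*a*x + 8*a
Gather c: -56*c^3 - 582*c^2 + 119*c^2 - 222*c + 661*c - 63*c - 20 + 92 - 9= -56*c^3 - 463*c^2 + 376*c + 63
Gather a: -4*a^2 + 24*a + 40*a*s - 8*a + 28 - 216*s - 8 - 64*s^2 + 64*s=-4*a^2 + a*(40*s + 16) - 64*s^2 - 152*s + 20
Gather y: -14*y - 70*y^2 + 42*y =-70*y^2 + 28*y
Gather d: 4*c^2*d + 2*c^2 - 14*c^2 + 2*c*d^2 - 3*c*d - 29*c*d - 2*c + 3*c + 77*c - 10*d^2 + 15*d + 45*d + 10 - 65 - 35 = -12*c^2 + 78*c + d^2*(2*c - 10) + d*(4*c^2 - 32*c + 60) - 90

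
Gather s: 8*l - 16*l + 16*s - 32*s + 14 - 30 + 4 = -8*l - 16*s - 12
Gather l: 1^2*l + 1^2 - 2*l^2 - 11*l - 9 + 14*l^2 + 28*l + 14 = 12*l^2 + 18*l + 6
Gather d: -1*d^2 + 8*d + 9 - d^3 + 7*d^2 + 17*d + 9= -d^3 + 6*d^2 + 25*d + 18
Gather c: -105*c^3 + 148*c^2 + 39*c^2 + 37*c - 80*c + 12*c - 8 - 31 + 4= -105*c^3 + 187*c^2 - 31*c - 35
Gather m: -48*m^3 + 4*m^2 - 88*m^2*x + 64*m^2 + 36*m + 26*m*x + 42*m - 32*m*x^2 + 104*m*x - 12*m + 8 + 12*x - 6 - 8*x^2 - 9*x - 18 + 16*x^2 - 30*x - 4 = -48*m^3 + m^2*(68 - 88*x) + m*(-32*x^2 + 130*x + 66) + 8*x^2 - 27*x - 20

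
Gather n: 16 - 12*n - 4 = 12 - 12*n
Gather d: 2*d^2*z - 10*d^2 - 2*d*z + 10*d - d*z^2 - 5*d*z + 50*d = d^2*(2*z - 10) + d*(-z^2 - 7*z + 60)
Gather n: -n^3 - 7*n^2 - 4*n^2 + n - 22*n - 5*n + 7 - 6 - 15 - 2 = -n^3 - 11*n^2 - 26*n - 16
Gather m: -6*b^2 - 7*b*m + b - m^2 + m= -6*b^2 + b - m^2 + m*(1 - 7*b)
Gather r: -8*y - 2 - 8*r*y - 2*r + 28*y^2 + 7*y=r*(-8*y - 2) + 28*y^2 - y - 2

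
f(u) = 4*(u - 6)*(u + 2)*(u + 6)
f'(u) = 4*(u - 6)*(u + 2) + 4*(u - 6)*(u + 6) + 4*(u + 2)*(u + 6) = 12*u^2 + 16*u - 144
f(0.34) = -335.88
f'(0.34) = -137.17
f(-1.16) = -116.44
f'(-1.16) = -146.41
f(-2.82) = 92.00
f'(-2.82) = -93.69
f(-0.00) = -288.00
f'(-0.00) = -144.00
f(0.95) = -414.15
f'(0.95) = -117.97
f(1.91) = -505.98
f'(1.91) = -69.66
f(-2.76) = 86.28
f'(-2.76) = -96.75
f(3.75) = -504.56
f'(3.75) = 84.75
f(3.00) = -540.00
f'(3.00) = 12.00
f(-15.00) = -9828.00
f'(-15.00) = 2316.00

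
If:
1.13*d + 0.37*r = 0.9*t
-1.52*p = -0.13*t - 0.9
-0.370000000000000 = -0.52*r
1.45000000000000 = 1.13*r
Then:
No Solution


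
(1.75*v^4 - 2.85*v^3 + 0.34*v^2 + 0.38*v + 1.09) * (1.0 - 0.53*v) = -0.9275*v^5 + 3.2605*v^4 - 3.0302*v^3 + 0.1386*v^2 - 0.1977*v + 1.09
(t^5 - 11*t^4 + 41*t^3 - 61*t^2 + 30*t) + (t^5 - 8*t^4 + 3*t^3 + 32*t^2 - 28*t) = 2*t^5 - 19*t^4 + 44*t^3 - 29*t^2 + 2*t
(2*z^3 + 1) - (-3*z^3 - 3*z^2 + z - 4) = 5*z^3 + 3*z^2 - z + 5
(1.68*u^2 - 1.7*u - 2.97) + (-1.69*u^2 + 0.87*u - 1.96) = -0.01*u^2 - 0.83*u - 4.93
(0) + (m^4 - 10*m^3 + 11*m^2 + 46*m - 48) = m^4 - 10*m^3 + 11*m^2 + 46*m - 48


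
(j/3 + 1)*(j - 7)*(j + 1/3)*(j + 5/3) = j^4/3 - 2*j^3/3 - 256*j^2/27 - 398*j/27 - 35/9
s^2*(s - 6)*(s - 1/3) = s^4 - 19*s^3/3 + 2*s^2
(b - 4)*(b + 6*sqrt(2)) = b^2 - 4*b + 6*sqrt(2)*b - 24*sqrt(2)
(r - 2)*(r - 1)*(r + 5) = r^3 + 2*r^2 - 13*r + 10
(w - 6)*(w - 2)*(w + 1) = w^3 - 7*w^2 + 4*w + 12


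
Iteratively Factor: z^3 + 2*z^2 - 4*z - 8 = (z + 2)*(z^2 - 4) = (z - 2)*(z + 2)*(z + 2)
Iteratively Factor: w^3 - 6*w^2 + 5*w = (w - 5)*(w^2 - w) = (w - 5)*(w - 1)*(w)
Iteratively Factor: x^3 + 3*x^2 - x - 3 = (x + 1)*(x^2 + 2*x - 3) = (x + 1)*(x + 3)*(x - 1)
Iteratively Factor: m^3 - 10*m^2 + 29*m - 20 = (m - 5)*(m^2 - 5*m + 4) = (m - 5)*(m - 1)*(m - 4)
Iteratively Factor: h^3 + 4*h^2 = (h + 4)*(h^2) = h*(h + 4)*(h)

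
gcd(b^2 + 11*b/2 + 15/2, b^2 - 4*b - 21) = b + 3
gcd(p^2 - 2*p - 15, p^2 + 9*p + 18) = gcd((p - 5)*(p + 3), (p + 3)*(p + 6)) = p + 3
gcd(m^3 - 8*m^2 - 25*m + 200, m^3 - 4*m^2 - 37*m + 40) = m^2 - 3*m - 40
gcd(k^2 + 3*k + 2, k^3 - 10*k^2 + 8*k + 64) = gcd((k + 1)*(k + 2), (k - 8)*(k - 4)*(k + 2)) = k + 2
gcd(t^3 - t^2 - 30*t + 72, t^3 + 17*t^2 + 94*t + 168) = t + 6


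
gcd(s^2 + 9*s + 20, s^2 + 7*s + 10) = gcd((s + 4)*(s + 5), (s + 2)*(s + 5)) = s + 5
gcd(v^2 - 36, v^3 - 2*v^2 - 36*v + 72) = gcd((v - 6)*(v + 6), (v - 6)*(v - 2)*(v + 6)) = v^2 - 36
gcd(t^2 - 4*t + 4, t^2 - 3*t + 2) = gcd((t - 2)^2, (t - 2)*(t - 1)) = t - 2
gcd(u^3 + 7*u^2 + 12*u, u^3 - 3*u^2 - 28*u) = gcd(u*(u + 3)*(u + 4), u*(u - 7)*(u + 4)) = u^2 + 4*u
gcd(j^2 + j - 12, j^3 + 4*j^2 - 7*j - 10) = 1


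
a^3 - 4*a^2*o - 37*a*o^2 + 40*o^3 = (a - 8*o)*(a - o)*(a + 5*o)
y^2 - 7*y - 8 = (y - 8)*(y + 1)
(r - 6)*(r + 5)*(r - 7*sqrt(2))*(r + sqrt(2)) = r^4 - 6*sqrt(2)*r^3 - r^3 - 44*r^2 + 6*sqrt(2)*r^2 + 14*r + 180*sqrt(2)*r + 420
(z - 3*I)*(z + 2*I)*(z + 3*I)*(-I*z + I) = -I*z^4 + 2*z^3 + I*z^3 - 2*z^2 - 9*I*z^2 + 18*z + 9*I*z - 18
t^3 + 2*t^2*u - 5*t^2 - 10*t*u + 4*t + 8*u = (t - 4)*(t - 1)*(t + 2*u)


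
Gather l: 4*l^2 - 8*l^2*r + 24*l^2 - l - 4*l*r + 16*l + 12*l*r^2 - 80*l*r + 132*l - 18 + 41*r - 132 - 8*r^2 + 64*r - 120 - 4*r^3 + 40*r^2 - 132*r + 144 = l^2*(28 - 8*r) + l*(12*r^2 - 84*r + 147) - 4*r^3 + 32*r^2 - 27*r - 126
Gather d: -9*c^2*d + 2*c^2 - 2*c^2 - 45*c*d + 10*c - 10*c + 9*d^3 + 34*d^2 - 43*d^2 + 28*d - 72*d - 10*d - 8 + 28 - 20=9*d^3 - 9*d^2 + d*(-9*c^2 - 45*c - 54)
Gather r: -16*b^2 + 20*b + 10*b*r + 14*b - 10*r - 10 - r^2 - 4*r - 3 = -16*b^2 + 34*b - r^2 + r*(10*b - 14) - 13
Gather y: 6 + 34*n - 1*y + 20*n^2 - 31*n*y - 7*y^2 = 20*n^2 + 34*n - 7*y^2 + y*(-31*n - 1) + 6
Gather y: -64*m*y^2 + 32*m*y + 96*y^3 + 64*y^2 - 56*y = 96*y^3 + y^2*(64 - 64*m) + y*(32*m - 56)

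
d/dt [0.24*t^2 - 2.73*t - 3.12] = 0.48*t - 2.73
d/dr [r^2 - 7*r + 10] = 2*r - 7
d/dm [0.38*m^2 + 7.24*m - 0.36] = 0.76*m + 7.24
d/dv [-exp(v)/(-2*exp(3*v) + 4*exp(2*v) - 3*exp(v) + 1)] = (-4*exp(4*v) + 4*exp(3*v) - exp(v))/(4*exp(6*v) - 16*exp(5*v) + 28*exp(4*v) - 28*exp(3*v) + 17*exp(2*v) - 6*exp(v) + 1)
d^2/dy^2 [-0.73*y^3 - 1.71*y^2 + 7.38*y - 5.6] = -4.38*y - 3.42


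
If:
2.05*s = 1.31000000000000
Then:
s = 0.64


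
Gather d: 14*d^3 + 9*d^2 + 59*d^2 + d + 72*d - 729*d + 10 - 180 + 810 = 14*d^3 + 68*d^2 - 656*d + 640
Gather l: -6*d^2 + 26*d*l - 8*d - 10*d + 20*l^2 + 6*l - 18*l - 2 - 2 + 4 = -6*d^2 - 18*d + 20*l^2 + l*(26*d - 12)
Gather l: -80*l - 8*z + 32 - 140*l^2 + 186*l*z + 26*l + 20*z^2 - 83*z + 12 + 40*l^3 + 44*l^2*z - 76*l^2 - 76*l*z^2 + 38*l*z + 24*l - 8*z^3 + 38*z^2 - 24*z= 40*l^3 + l^2*(44*z - 216) + l*(-76*z^2 + 224*z - 30) - 8*z^3 + 58*z^2 - 115*z + 44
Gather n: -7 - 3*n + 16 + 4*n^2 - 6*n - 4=4*n^2 - 9*n + 5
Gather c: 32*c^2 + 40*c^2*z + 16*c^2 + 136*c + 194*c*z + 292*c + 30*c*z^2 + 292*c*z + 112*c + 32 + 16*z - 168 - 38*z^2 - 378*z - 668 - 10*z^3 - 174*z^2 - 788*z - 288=c^2*(40*z + 48) + c*(30*z^2 + 486*z + 540) - 10*z^3 - 212*z^2 - 1150*z - 1092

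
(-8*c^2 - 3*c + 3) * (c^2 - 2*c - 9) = -8*c^4 + 13*c^3 + 81*c^2 + 21*c - 27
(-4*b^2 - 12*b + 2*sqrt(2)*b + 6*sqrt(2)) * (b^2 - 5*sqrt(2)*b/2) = -4*b^4 - 12*b^3 + 12*sqrt(2)*b^3 - 10*b^2 + 36*sqrt(2)*b^2 - 30*b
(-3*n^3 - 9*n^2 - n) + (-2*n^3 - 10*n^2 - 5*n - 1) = -5*n^3 - 19*n^2 - 6*n - 1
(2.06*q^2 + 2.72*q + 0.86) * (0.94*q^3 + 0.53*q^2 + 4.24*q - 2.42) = 1.9364*q^5 + 3.6486*q^4 + 10.9844*q^3 + 7.0034*q^2 - 2.936*q - 2.0812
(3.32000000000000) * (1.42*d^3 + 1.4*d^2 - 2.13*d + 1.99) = 4.7144*d^3 + 4.648*d^2 - 7.0716*d + 6.6068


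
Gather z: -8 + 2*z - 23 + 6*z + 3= 8*z - 28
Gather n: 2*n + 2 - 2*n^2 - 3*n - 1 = -2*n^2 - n + 1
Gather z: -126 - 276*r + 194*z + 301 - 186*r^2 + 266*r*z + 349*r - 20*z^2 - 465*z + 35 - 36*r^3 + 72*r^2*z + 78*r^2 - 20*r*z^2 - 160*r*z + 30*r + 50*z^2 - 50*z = -36*r^3 - 108*r^2 + 103*r + z^2*(30 - 20*r) + z*(72*r^2 + 106*r - 321) + 210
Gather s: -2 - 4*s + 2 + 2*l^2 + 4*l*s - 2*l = 2*l^2 - 2*l + s*(4*l - 4)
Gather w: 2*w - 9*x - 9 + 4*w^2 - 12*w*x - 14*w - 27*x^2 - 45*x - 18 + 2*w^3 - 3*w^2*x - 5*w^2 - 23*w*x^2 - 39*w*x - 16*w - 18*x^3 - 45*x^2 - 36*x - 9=2*w^3 + w^2*(-3*x - 1) + w*(-23*x^2 - 51*x - 28) - 18*x^3 - 72*x^2 - 90*x - 36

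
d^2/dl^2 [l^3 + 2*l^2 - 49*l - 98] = 6*l + 4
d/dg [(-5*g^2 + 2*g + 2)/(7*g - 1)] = (-35*g^2 + 10*g - 16)/(49*g^2 - 14*g + 1)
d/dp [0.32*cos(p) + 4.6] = -0.32*sin(p)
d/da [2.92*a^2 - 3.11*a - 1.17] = 5.84*a - 3.11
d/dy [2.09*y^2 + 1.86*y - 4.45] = 4.18*y + 1.86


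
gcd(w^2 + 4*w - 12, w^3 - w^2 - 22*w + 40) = w - 2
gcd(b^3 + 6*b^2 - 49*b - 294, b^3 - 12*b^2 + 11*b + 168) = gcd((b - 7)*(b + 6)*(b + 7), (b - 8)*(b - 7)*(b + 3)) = b - 7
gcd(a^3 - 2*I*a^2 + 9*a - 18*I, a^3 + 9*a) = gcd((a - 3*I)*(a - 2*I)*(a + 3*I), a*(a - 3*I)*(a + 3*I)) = a^2 + 9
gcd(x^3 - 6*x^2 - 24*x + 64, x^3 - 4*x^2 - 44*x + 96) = x^2 - 10*x + 16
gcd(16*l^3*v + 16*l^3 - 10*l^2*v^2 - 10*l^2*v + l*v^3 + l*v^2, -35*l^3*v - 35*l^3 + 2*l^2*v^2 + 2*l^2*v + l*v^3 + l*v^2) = l*v + l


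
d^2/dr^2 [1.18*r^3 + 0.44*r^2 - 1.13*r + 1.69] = 7.08*r + 0.88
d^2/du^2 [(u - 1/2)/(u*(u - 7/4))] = 4*(32*u^3 - 48*u^2 + 84*u - 49)/(u^3*(64*u^3 - 336*u^2 + 588*u - 343))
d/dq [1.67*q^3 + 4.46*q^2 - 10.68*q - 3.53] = 5.01*q^2 + 8.92*q - 10.68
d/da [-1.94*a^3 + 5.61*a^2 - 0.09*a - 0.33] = -5.82*a^2 + 11.22*a - 0.09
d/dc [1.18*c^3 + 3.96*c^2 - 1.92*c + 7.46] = 3.54*c^2 + 7.92*c - 1.92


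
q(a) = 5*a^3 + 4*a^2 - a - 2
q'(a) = 15*a^2 + 8*a - 1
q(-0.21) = -1.66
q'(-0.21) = -2.02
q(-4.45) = -358.95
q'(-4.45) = 260.44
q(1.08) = 7.88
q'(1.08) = 25.14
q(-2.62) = -61.85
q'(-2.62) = 81.01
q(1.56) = 25.16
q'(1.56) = 47.98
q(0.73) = 1.35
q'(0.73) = 12.83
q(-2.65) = -64.31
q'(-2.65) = 83.14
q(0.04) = -2.03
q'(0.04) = -0.66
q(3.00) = 166.00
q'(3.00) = 158.00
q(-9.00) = -3314.00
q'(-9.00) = 1142.00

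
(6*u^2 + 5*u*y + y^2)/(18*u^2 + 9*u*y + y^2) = (2*u + y)/(6*u + y)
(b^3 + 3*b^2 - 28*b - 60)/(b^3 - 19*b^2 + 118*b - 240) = (b^2 + 8*b + 12)/(b^2 - 14*b + 48)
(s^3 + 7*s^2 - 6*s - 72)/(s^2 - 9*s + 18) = (s^2 + 10*s + 24)/(s - 6)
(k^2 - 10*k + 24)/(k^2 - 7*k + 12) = (k - 6)/(k - 3)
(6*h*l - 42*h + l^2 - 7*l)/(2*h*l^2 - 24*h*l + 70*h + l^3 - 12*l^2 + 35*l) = (6*h + l)/(2*h*l - 10*h + l^2 - 5*l)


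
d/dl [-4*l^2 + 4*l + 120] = 4 - 8*l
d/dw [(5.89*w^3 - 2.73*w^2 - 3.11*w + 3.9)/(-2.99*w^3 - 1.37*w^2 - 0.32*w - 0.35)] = (-16.232*w^4 - 22.3674*w^3 + 25.4114*w^2 + 12.597*w + 2.3365)/(8.9401*w^6 + 8.1926*w^5 + 3.7905*w^4 + 2.9698*w^3 + 1.0614*w^2 + 0.224*w + 0.1225)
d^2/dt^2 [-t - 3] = 0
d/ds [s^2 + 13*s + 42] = 2*s + 13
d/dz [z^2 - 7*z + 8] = 2*z - 7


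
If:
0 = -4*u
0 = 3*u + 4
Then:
No Solution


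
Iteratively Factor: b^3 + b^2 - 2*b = (b - 1)*(b^2 + 2*b) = (b - 1)*(b + 2)*(b)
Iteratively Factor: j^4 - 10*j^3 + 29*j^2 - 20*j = (j)*(j^3 - 10*j^2 + 29*j - 20) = j*(j - 4)*(j^2 - 6*j + 5) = j*(j - 4)*(j - 1)*(j - 5)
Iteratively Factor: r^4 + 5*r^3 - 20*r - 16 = (r + 4)*(r^3 + r^2 - 4*r - 4) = (r + 2)*(r + 4)*(r^2 - r - 2) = (r + 1)*(r + 2)*(r + 4)*(r - 2)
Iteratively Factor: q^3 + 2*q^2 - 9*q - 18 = (q - 3)*(q^2 + 5*q + 6) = (q - 3)*(q + 3)*(q + 2)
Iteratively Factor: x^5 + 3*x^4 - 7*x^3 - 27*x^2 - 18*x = (x - 3)*(x^4 + 6*x^3 + 11*x^2 + 6*x) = x*(x - 3)*(x^3 + 6*x^2 + 11*x + 6) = x*(x - 3)*(x + 3)*(x^2 + 3*x + 2) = x*(x - 3)*(x + 1)*(x + 3)*(x + 2)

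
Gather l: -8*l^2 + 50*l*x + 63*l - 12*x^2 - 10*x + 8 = -8*l^2 + l*(50*x + 63) - 12*x^2 - 10*x + 8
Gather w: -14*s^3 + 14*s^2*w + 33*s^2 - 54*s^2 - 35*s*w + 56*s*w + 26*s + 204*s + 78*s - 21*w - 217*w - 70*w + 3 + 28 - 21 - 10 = -14*s^3 - 21*s^2 + 308*s + w*(14*s^2 + 21*s - 308)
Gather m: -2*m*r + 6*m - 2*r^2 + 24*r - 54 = m*(6 - 2*r) - 2*r^2 + 24*r - 54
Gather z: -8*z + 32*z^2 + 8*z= 32*z^2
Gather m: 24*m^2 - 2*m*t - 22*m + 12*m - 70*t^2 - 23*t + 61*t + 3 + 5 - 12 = 24*m^2 + m*(-2*t - 10) - 70*t^2 + 38*t - 4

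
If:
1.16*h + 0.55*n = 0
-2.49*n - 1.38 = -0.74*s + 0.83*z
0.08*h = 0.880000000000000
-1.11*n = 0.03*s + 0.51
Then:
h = 11.00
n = -23.20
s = 841.40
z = 818.10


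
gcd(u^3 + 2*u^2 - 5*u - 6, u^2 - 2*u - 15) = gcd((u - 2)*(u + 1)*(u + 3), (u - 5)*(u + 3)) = u + 3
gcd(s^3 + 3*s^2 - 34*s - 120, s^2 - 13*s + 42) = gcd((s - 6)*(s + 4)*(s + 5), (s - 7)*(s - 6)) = s - 6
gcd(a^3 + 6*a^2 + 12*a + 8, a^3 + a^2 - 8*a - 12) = a^2 + 4*a + 4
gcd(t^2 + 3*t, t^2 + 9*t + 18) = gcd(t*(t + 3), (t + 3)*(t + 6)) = t + 3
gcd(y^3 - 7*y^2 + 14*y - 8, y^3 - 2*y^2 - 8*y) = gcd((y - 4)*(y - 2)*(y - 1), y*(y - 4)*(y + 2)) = y - 4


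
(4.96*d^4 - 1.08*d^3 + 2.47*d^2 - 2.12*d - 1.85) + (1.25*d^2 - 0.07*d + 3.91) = 4.96*d^4 - 1.08*d^3 + 3.72*d^2 - 2.19*d + 2.06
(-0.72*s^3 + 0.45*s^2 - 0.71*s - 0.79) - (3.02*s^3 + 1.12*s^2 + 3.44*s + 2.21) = -3.74*s^3 - 0.67*s^2 - 4.15*s - 3.0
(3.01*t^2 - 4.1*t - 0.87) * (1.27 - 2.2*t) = -6.622*t^3 + 12.8427*t^2 - 3.293*t - 1.1049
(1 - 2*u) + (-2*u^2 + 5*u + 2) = -2*u^2 + 3*u + 3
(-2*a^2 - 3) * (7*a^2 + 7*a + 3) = -14*a^4 - 14*a^3 - 27*a^2 - 21*a - 9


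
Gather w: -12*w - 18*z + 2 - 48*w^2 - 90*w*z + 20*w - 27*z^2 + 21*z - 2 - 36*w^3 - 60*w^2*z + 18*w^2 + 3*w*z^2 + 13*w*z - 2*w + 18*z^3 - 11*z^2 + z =-36*w^3 + w^2*(-60*z - 30) + w*(3*z^2 - 77*z + 6) + 18*z^3 - 38*z^2 + 4*z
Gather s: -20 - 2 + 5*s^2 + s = 5*s^2 + s - 22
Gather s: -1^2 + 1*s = s - 1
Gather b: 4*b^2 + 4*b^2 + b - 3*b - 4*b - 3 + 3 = 8*b^2 - 6*b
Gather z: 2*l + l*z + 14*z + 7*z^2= 2*l + 7*z^2 + z*(l + 14)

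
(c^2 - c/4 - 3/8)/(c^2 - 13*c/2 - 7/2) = (c - 3/4)/(c - 7)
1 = 1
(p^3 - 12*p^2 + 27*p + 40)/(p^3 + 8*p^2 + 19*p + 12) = (p^2 - 13*p + 40)/(p^2 + 7*p + 12)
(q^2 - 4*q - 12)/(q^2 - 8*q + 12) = (q + 2)/(q - 2)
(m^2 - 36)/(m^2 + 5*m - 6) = (m - 6)/(m - 1)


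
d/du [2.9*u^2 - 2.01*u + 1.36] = 5.8*u - 2.01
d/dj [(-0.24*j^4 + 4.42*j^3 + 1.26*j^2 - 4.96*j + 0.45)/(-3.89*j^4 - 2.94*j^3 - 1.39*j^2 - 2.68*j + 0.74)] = (17.8994*j^6 + 10.47*j^5 - 58.393*j^4 - 46.5644*j^3 + 3.5102*j^2 + 3.1158*j - 2.4644)/(15.1321*j^8 + 22.8732*j^7 + 19.4578*j^6 + 29.0236*j^5 + 11.9333*j^4 + 3.0992*j^3 + 5.1252*j^2 - 3.9664*j + 0.5476)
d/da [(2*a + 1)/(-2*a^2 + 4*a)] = (a^2 + a - 1)/(a^2*(a^2 - 4*a + 4))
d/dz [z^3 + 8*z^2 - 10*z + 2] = 3*z^2 + 16*z - 10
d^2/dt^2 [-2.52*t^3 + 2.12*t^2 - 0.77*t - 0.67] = 4.24 - 15.12*t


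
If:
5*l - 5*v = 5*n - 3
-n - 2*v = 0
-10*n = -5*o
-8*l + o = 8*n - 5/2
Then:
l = -47/200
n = 73/100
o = 73/50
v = -73/200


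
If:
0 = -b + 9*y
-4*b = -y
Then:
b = 0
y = 0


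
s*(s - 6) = s^2 - 6*s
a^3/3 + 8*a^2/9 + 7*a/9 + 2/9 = (a/3 + 1/3)*(a + 2/3)*(a + 1)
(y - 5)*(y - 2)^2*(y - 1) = y^4 - 10*y^3 + 33*y^2 - 44*y + 20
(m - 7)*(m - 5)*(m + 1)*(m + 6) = m^4 - 5*m^3 - 43*m^2 + 173*m + 210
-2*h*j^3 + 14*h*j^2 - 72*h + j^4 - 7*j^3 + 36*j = (-2*h + j)*(j - 6)*(j - 3)*(j + 2)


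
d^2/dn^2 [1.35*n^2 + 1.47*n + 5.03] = 2.70000000000000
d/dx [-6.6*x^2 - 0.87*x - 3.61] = -13.2*x - 0.87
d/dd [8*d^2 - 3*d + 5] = 16*d - 3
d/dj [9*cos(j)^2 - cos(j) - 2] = (1 - 18*cos(j))*sin(j)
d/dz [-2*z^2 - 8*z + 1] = -4*z - 8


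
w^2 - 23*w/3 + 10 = (w - 6)*(w - 5/3)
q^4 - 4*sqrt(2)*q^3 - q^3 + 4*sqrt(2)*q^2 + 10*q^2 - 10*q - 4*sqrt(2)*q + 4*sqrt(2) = (q - 1)*(q - 2*sqrt(2))*(q - sqrt(2))^2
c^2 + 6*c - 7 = (c - 1)*(c + 7)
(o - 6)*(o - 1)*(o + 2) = o^3 - 5*o^2 - 8*o + 12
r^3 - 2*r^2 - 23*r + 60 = (r - 4)*(r - 3)*(r + 5)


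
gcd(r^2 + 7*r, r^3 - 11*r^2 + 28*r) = r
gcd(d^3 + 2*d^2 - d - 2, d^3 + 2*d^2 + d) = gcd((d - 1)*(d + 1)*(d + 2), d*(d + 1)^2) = d + 1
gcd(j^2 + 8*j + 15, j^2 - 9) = j + 3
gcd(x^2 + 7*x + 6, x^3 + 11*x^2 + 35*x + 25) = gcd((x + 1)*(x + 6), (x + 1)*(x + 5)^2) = x + 1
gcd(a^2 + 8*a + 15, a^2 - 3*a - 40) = a + 5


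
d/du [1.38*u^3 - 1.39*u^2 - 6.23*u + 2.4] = 4.14*u^2 - 2.78*u - 6.23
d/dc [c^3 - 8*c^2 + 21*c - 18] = 3*c^2 - 16*c + 21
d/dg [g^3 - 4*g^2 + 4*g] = 3*g^2 - 8*g + 4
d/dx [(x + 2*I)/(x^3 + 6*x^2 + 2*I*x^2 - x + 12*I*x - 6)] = 2*(-x^2 - 3*x*(1 + I) + 1 - 9*I)/(x^5 + 3*x^4*(4 + I) + 3*x^3*(11 + 12*I) + x^2*(-36 + 107*I) - 12*x*(9 + I) - 36*I)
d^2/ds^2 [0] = 0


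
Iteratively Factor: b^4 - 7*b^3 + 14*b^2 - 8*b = (b - 4)*(b^3 - 3*b^2 + 2*b) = (b - 4)*(b - 2)*(b^2 - b) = b*(b - 4)*(b - 2)*(b - 1)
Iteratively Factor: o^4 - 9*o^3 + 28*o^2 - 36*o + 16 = (o - 2)*(o^3 - 7*o^2 + 14*o - 8) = (o - 2)*(o - 1)*(o^2 - 6*o + 8) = (o - 4)*(o - 2)*(o - 1)*(o - 2)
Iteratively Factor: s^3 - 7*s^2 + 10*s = (s)*(s^2 - 7*s + 10) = s*(s - 2)*(s - 5)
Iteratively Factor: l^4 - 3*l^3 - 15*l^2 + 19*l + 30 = (l + 1)*(l^3 - 4*l^2 - 11*l + 30) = (l - 5)*(l + 1)*(l^2 + l - 6) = (l - 5)*(l + 1)*(l + 3)*(l - 2)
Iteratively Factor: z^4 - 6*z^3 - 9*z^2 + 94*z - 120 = (z - 3)*(z^3 - 3*z^2 - 18*z + 40) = (z - 3)*(z - 2)*(z^2 - z - 20) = (z - 5)*(z - 3)*(z - 2)*(z + 4)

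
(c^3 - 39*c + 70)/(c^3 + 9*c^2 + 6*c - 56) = (c - 5)/(c + 4)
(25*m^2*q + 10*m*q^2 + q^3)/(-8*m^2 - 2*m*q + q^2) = q*(25*m^2 + 10*m*q + q^2)/(-8*m^2 - 2*m*q + q^2)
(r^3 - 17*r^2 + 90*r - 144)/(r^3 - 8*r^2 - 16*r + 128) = (r^2 - 9*r + 18)/(r^2 - 16)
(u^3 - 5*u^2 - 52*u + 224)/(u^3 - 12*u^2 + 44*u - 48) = (u^2 - u - 56)/(u^2 - 8*u + 12)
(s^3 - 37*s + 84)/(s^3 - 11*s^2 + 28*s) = (s^2 + 4*s - 21)/(s*(s - 7))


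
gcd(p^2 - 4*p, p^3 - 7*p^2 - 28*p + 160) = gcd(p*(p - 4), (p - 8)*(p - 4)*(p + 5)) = p - 4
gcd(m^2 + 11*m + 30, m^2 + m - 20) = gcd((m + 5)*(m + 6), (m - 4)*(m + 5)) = m + 5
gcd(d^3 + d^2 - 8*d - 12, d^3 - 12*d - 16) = d^2 + 4*d + 4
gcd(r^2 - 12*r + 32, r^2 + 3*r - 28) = r - 4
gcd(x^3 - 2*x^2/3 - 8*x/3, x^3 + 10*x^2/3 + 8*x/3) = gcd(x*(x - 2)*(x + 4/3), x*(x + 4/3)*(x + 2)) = x^2 + 4*x/3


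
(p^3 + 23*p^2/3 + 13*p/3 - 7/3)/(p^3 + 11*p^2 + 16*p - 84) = (3*p^2 + 2*p - 1)/(3*(p^2 + 4*p - 12))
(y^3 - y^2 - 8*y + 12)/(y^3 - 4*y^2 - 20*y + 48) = (y^2 + y - 6)/(y^2 - 2*y - 24)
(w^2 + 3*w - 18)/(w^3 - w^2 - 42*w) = (w - 3)/(w*(w - 7))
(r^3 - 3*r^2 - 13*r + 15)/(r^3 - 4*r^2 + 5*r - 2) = (r^2 - 2*r - 15)/(r^2 - 3*r + 2)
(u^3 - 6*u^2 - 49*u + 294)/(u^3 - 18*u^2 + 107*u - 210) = (u + 7)/(u - 5)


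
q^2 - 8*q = q*(q - 8)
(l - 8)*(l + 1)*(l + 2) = l^3 - 5*l^2 - 22*l - 16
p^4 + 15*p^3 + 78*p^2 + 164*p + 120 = (p + 2)^2*(p + 5)*(p + 6)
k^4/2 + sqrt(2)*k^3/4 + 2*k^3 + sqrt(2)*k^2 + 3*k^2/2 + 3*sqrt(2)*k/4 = k*(k + 3)*(sqrt(2)*k/2 + 1/2)*(sqrt(2)*k/2 + sqrt(2)/2)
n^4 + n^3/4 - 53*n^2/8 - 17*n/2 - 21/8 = (n - 3)*(n + 1/2)*(n + 1)*(n + 7/4)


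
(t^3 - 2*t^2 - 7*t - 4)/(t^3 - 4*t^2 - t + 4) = (t + 1)/(t - 1)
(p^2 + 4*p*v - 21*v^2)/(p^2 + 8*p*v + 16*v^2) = (p^2 + 4*p*v - 21*v^2)/(p^2 + 8*p*v + 16*v^2)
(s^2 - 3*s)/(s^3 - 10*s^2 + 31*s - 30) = s/(s^2 - 7*s + 10)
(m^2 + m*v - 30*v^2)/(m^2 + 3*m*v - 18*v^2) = (-m + 5*v)/(-m + 3*v)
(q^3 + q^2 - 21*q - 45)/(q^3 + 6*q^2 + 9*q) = (q - 5)/q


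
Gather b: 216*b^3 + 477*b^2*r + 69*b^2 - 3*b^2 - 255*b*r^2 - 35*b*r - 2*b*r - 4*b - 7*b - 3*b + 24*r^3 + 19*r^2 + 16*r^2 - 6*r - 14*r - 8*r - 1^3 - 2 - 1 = 216*b^3 + b^2*(477*r + 66) + b*(-255*r^2 - 37*r - 14) + 24*r^3 + 35*r^2 - 28*r - 4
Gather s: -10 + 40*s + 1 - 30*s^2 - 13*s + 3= -30*s^2 + 27*s - 6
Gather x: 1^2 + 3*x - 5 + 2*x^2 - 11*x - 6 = 2*x^2 - 8*x - 10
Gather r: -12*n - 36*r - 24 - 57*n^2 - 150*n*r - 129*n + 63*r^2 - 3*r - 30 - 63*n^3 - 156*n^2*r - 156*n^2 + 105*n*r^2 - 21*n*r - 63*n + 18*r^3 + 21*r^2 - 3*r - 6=-63*n^3 - 213*n^2 - 204*n + 18*r^3 + r^2*(105*n + 84) + r*(-156*n^2 - 171*n - 42) - 60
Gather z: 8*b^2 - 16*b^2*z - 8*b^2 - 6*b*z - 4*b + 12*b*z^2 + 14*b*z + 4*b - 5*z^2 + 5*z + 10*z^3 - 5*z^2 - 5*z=10*z^3 + z^2*(12*b - 10) + z*(-16*b^2 + 8*b)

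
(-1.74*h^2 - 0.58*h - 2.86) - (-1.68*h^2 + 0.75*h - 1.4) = -0.0600000000000001*h^2 - 1.33*h - 1.46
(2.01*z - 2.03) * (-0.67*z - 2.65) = -1.3467*z^2 - 3.9664*z + 5.3795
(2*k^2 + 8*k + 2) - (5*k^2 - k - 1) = -3*k^2 + 9*k + 3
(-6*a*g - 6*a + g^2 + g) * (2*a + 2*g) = -12*a^2*g - 12*a^2 - 10*a*g^2 - 10*a*g + 2*g^3 + 2*g^2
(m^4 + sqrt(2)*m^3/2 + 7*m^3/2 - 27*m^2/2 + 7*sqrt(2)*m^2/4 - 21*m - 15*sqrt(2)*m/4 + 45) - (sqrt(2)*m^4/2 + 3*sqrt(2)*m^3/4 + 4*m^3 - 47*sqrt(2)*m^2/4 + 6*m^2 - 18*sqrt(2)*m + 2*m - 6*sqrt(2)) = -sqrt(2)*m^4/2 + m^4 - m^3/2 - sqrt(2)*m^3/4 - 39*m^2/2 + 27*sqrt(2)*m^2/2 - 23*m + 57*sqrt(2)*m/4 + 6*sqrt(2) + 45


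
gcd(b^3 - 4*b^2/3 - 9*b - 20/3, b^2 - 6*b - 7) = b + 1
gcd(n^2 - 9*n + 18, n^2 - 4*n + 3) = n - 3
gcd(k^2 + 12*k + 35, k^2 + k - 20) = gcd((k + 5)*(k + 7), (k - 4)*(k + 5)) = k + 5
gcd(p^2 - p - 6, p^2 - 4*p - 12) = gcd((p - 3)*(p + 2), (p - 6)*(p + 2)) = p + 2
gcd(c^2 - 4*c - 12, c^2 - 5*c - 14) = c + 2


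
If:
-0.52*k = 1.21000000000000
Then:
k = -2.33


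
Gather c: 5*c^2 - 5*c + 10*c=5*c^2 + 5*c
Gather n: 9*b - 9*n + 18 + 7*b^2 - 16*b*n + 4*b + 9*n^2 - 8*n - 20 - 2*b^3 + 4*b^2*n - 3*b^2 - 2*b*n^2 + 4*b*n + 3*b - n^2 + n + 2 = -2*b^3 + 4*b^2 + 16*b + n^2*(8 - 2*b) + n*(4*b^2 - 12*b - 16)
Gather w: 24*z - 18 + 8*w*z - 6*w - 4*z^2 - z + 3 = w*(8*z - 6) - 4*z^2 + 23*z - 15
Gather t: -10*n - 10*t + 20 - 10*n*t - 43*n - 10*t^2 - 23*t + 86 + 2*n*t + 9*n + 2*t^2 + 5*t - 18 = -44*n - 8*t^2 + t*(-8*n - 28) + 88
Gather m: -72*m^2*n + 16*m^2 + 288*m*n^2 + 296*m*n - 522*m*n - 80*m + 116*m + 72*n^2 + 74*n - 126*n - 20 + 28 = m^2*(16 - 72*n) + m*(288*n^2 - 226*n + 36) + 72*n^2 - 52*n + 8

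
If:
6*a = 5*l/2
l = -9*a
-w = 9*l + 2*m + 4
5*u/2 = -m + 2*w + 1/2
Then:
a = 0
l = 0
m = -w/2 - 2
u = w + 1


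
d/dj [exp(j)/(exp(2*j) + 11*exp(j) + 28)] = (28 - exp(2*j))*exp(j)/(exp(4*j) + 22*exp(3*j) + 177*exp(2*j) + 616*exp(j) + 784)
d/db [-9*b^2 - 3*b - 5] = -18*b - 3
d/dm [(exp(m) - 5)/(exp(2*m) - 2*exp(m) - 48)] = (2*(1 - exp(m))*(exp(m) - 5) + exp(2*m) - 2*exp(m) - 48)*exp(m)/(-exp(2*m) + 2*exp(m) + 48)^2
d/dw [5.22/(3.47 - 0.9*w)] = 4.698/(0.9*w - 3.47)^2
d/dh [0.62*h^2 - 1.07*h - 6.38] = 1.24*h - 1.07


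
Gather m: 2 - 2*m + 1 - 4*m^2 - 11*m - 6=-4*m^2 - 13*m - 3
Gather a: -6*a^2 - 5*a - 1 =-6*a^2 - 5*a - 1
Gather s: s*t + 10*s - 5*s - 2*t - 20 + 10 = s*(t + 5) - 2*t - 10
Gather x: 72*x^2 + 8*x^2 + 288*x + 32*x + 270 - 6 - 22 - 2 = 80*x^2 + 320*x + 240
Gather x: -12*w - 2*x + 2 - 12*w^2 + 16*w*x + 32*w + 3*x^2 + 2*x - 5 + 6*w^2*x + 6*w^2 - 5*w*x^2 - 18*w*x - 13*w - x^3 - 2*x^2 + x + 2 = -6*w^2 + 7*w - x^3 + x^2*(1 - 5*w) + x*(6*w^2 - 2*w + 1) - 1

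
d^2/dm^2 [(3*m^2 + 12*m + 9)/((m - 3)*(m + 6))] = 6*(m^3 + 63*m^2 + 243*m + 621)/(m^6 + 9*m^5 - 27*m^4 - 297*m^3 + 486*m^2 + 2916*m - 5832)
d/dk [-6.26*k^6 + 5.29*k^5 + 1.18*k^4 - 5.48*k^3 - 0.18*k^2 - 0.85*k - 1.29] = -37.56*k^5 + 26.45*k^4 + 4.72*k^3 - 16.44*k^2 - 0.36*k - 0.85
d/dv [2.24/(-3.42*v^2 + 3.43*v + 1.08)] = (15.3216*v - 7.6832)/(-3.42*v^2 + 3.43*v + 1.08)^2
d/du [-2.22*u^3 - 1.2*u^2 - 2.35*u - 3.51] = -6.66*u^2 - 2.4*u - 2.35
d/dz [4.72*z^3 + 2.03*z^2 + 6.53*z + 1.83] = 14.16*z^2 + 4.06*z + 6.53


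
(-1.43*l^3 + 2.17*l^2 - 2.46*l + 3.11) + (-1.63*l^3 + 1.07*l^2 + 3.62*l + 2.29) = -3.06*l^3 + 3.24*l^2 + 1.16*l + 5.4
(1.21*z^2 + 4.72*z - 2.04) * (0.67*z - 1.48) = 0.8107*z^3 + 1.3716*z^2 - 8.3524*z + 3.0192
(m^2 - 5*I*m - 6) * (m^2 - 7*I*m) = m^4 - 12*I*m^3 - 41*m^2 + 42*I*m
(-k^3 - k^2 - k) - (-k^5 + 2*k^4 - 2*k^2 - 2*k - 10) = k^5 - 2*k^4 - k^3 + k^2 + k + 10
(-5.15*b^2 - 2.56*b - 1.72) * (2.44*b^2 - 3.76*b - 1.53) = -12.566*b^4 + 13.1176*b^3 + 13.3083*b^2 + 10.384*b + 2.6316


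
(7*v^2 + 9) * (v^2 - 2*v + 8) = 7*v^4 - 14*v^3 + 65*v^2 - 18*v + 72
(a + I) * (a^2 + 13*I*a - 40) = a^3 + 14*I*a^2 - 53*a - 40*I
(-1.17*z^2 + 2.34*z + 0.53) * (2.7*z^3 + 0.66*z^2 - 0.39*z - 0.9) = -3.159*z^5 + 5.5458*z^4 + 3.4317*z^3 + 0.4902*z^2 - 2.3127*z - 0.477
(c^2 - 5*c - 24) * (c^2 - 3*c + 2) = c^4 - 8*c^3 - 7*c^2 + 62*c - 48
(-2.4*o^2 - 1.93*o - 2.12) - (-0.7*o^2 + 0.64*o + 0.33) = -1.7*o^2 - 2.57*o - 2.45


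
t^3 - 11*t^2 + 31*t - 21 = (t - 7)*(t - 3)*(t - 1)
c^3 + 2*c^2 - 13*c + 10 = (c - 2)*(c - 1)*(c + 5)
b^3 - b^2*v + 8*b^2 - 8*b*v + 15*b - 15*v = (b + 3)*(b + 5)*(b - v)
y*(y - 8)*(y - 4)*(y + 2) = y^4 - 10*y^3 + 8*y^2 + 64*y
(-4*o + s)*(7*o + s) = -28*o^2 + 3*o*s + s^2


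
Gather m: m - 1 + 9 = m + 8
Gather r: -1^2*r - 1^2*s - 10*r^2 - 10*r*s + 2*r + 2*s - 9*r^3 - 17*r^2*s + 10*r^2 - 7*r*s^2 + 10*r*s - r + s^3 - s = -9*r^3 - 17*r^2*s - 7*r*s^2 + s^3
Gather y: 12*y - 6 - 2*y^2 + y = -2*y^2 + 13*y - 6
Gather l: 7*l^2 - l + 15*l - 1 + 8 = 7*l^2 + 14*l + 7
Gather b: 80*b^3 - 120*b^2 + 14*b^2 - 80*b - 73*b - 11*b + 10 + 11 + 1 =80*b^3 - 106*b^2 - 164*b + 22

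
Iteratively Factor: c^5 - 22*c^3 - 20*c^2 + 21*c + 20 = (c - 1)*(c^4 + c^3 - 21*c^2 - 41*c - 20) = (c - 1)*(c + 1)*(c^3 - 21*c - 20) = (c - 5)*(c - 1)*(c + 1)*(c^2 + 5*c + 4) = (c - 5)*(c - 1)*(c + 1)*(c + 4)*(c + 1)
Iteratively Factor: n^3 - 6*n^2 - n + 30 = (n - 5)*(n^2 - n - 6) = (n - 5)*(n - 3)*(n + 2)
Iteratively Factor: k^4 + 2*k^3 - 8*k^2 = (k)*(k^3 + 2*k^2 - 8*k) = k*(k - 2)*(k^2 + 4*k) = k^2*(k - 2)*(k + 4)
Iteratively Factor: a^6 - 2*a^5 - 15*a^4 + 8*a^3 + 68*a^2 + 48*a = (a + 2)*(a^5 - 4*a^4 - 7*a^3 + 22*a^2 + 24*a) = (a - 3)*(a + 2)*(a^4 - a^3 - 10*a^2 - 8*a) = (a - 3)*(a + 1)*(a + 2)*(a^3 - 2*a^2 - 8*a) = (a - 3)*(a + 1)*(a + 2)^2*(a^2 - 4*a) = a*(a - 3)*(a + 1)*(a + 2)^2*(a - 4)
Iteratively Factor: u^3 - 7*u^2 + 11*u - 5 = (u - 1)*(u^2 - 6*u + 5) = (u - 1)^2*(u - 5)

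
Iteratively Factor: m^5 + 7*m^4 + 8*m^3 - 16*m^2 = (m + 4)*(m^4 + 3*m^3 - 4*m^2) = (m - 1)*(m + 4)*(m^3 + 4*m^2) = m*(m - 1)*(m + 4)*(m^2 + 4*m) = m*(m - 1)*(m + 4)^2*(m)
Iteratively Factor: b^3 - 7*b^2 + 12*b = (b - 4)*(b^2 - 3*b) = b*(b - 4)*(b - 3)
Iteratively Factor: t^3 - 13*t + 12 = (t - 3)*(t^2 + 3*t - 4) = (t - 3)*(t + 4)*(t - 1)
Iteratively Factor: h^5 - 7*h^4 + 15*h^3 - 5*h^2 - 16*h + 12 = (h - 2)*(h^4 - 5*h^3 + 5*h^2 + 5*h - 6) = (h - 2)^2*(h^3 - 3*h^2 - h + 3) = (h - 2)^2*(h - 1)*(h^2 - 2*h - 3) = (h - 3)*(h - 2)^2*(h - 1)*(h + 1)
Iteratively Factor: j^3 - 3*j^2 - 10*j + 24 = (j + 3)*(j^2 - 6*j + 8) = (j - 4)*(j + 3)*(j - 2)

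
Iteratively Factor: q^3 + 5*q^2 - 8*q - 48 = (q + 4)*(q^2 + q - 12) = (q - 3)*(q + 4)*(q + 4)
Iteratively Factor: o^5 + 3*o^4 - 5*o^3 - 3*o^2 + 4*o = (o)*(o^4 + 3*o^3 - 5*o^2 - 3*o + 4) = o*(o + 4)*(o^3 - o^2 - o + 1) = o*(o - 1)*(o + 4)*(o^2 - 1) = o*(o - 1)*(o + 1)*(o + 4)*(o - 1)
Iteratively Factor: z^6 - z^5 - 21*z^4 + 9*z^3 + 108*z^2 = (z)*(z^5 - z^4 - 21*z^3 + 9*z^2 + 108*z) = z*(z - 3)*(z^4 + 2*z^3 - 15*z^2 - 36*z) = z*(z - 4)*(z - 3)*(z^3 + 6*z^2 + 9*z) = z*(z - 4)*(z - 3)*(z + 3)*(z^2 + 3*z) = z*(z - 4)*(z - 3)*(z + 3)^2*(z)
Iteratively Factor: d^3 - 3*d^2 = (d - 3)*(d^2) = d*(d - 3)*(d)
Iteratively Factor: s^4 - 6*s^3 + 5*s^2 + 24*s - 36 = (s + 2)*(s^3 - 8*s^2 + 21*s - 18) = (s - 3)*(s + 2)*(s^2 - 5*s + 6) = (s - 3)*(s - 2)*(s + 2)*(s - 3)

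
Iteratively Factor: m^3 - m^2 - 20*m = (m + 4)*(m^2 - 5*m) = (m - 5)*(m + 4)*(m)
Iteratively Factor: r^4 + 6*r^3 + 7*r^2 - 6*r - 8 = (r + 1)*(r^3 + 5*r^2 + 2*r - 8) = (r - 1)*(r + 1)*(r^2 + 6*r + 8) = (r - 1)*(r + 1)*(r + 4)*(r + 2)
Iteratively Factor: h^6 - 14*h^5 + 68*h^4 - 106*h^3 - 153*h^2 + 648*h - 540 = (h - 5)*(h^5 - 9*h^4 + 23*h^3 + 9*h^2 - 108*h + 108) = (h - 5)*(h - 2)*(h^4 - 7*h^3 + 9*h^2 + 27*h - 54) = (h - 5)*(h - 2)*(h + 2)*(h^3 - 9*h^2 + 27*h - 27) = (h - 5)*(h - 3)*(h - 2)*(h + 2)*(h^2 - 6*h + 9) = (h - 5)*(h - 3)^2*(h - 2)*(h + 2)*(h - 3)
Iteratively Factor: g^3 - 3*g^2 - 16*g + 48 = (g + 4)*(g^2 - 7*g + 12) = (g - 4)*(g + 4)*(g - 3)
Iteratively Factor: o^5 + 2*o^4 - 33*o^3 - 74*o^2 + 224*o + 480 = (o + 2)*(o^4 - 33*o^2 - 8*o + 240) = (o - 5)*(o + 2)*(o^3 + 5*o^2 - 8*o - 48) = (o - 5)*(o + 2)*(o + 4)*(o^2 + o - 12) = (o - 5)*(o - 3)*(o + 2)*(o + 4)*(o + 4)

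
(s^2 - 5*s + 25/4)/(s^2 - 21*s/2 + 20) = (s - 5/2)/(s - 8)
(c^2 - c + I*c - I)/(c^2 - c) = (c + I)/c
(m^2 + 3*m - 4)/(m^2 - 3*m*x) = (m^2 + 3*m - 4)/(m*(m - 3*x))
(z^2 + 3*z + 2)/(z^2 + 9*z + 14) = (z + 1)/(z + 7)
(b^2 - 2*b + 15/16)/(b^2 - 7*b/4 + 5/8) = (4*b - 3)/(2*(2*b - 1))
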